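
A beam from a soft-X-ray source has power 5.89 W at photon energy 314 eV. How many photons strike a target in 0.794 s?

9.30 × 10^16 photons

Total energy: E_total = P·t = 5.89 × 0.794 = 4.677 J.
Per-photon energy: E = 5.031 × 10^-17 J.
N = E_total / E_photon = 9.30 × 10^16.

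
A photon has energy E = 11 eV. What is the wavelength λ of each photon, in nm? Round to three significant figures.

113 nm

First convert: E = 11 eV = 1.7624 × 10^-18 J.
Since λ = hc/E for a photon, λ = 1.127 × 10^-7 m.
Converting to nm: λ = 112.7 nm ≈ 113 nm.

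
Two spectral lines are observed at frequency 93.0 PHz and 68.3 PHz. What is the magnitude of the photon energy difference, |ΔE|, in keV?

0.102 keV

Using E = hf: E₁ = 6.162e-17 J, E₂ = 4.526e-17 J.
|ΔE| = |6.162e-17 − 4.526e-17| = 1.64e-17 J = 0.102 keV.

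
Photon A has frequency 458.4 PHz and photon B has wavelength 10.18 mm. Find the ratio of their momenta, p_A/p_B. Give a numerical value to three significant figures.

p_A = 1.013e-24 kg·m/s (from frequency = 458.4 PHz, via p = hf/c).
p_B = 6.509e-32 kg·m/s (from wavelength = 10.18 mm, via p = h/λ).
Ratio = 1.013e-24 / 6.509e-32 = 1.56e7.

1.56e7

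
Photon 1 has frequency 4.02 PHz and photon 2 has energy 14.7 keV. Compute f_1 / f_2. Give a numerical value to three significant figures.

1.13e-3

f_1 = 4.020e15 Hz (from frequency = 4.02 PHz, via f given directly).
f_2 = 3.554e18 Hz (from energy = 14.7 keV, via f = E/h).
Ratio = 4.020e15 / 3.554e18 = 1.13e-3.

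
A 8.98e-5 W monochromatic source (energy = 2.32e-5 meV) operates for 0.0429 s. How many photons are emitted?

1.04e21 photons

Total energy: E_total = P·t = 8.98e-5 × 0.0429 = 3.852e-6 J.
Per-photon energy: E = 3.717e-27 J.
N = E_total / E_photon = 1.04e21.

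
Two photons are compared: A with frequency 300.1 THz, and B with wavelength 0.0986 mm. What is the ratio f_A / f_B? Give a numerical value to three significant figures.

98.7

f_A = 3.001e14 Hz (from frequency = 300.1 THz, via f given directly).
f_B = 3.040e12 Hz (from wavelength = 0.0986 mm, via f = c/λ).
Ratio = 3.001e14 / 3.040e12 = 98.7.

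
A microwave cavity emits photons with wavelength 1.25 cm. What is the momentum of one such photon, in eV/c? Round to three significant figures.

In SI units: λ = 1.25 cm = 0.0125 m.
For a photon p = h/λ, so p = 5.301e-32 kg·m/s.
Converting to eV/c: p = 9.919e-5 eV/c ≈ 9.92e-5 eV/c.

9.92e-5 eV/c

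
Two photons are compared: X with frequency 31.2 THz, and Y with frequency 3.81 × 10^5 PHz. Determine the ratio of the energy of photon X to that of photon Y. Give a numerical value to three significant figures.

E_X = 2.067 × 10^-20 J (from frequency = 31.2 THz, via E = hf).
E_Y = 2.525 × 10^-13 J (from frequency = 3.81 × 10^5 PHz, via E = hf).
Ratio = 2.067 × 10^-20 / 2.525 × 10^-13 = 8.19 × 10^-8.

8.19 × 10^-8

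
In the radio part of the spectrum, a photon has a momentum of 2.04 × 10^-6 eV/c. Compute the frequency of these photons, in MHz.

First convert: p = 2.04 × 10^-6 eV/c = 1.0902 × 10^-33 kg·m/s.
For a photon f = pc/h, so f = 4.933 × 10^8 Hz.
Converting to MHz: f = 493.3 MHz ≈ 493 MHz.

493 MHz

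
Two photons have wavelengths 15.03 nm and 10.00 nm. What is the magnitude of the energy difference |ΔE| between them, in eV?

41.5 eV

Using E = hc/λ: E₁ = 1.3217·10^-17 J, E₂ = 1.9864·10^-17 J.
|ΔE| = |1.3217·10^-17 − 1.9864·10^-17| = 6.65·10^-18 J = 41.5 eV.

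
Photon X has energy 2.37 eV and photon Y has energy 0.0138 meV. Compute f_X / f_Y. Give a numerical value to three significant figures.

f_X = 5.731 × 10^14 Hz (from energy = 2.37 eV, via f = E/h).
f_Y = 3.337 × 10^9 Hz (from energy = 0.0138 meV, via f = E/h).
Ratio = 5.731 × 10^14 / 3.337 × 10^9 = 1.72 × 10^5.

1.72 × 10^5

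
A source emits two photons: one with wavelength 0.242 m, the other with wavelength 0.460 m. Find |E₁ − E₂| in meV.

Using E = hc/λ: E₁ = 8.208e-25 J, E₂ = 4.318e-25 J.
|ΔE| = |8.208e-25 − 4.318e-25| = 3.89e-25 J = 2.43e-3 meV.

2.43e-3 meV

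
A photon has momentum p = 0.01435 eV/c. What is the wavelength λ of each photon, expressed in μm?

(h = 6.62607015 × 10^-34 J·s, c = 2.99792458 × 10^8 m/s, 1 eV = 1.602176634 × 10^-19 J.)
Convert to SI: p = 0.01435 eV/c = 7.6691 × 10^-30 kg·m/s.
For a photon λ = h/p, so λ = 8.640 × 10^-5 m.
Converting to μm: λ = 86.40 μm ≈ 86.4 μm.

86.4 μm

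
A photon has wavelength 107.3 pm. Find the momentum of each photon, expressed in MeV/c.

0.0116 MeV/c

Convert to SI: λ = 107.3 pm = 1.073·10^-10 m.
The photon relation is p = h/λ, giving p = 6.175·10^-24 kg·m/s.
Converting to MeV/c: p = 0.01155 MeV/c ≈ 0.0116 MeV/c.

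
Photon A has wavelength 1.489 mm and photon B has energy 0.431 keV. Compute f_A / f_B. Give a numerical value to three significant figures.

1.93e-6

f_A = 2.013e11 Hz (from wavelength = 1.489 mm, via f = c/λ).
f_B = 1.042e17 Hz (from energy = 0.431 keV, via f = E/h).
Ratio = 2.013e11 / 1.042e17 = 1.93e-6.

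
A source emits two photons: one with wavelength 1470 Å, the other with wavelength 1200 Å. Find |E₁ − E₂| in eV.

Using E = hc/λ: E₁ = 1.351 × 10^-18 J, E₂ = 1.655 × 10^-18 J.
|ΔE| = |1.351 × 10^-18 − 1.655 × 10^-18| = 3.04 × 10^-19 J = 1.90 eV.

1.90 eV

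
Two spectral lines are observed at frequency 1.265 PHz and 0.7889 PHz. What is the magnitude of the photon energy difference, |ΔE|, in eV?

Using E = hf: E₁ = 8.3820e-19 J, E₂ = 5.2273e-19 J.
|ΔE| = |8.3820e-19 − 5.2273e-19| = 3.15e-19 J = 1.97 eV.

1.97 eV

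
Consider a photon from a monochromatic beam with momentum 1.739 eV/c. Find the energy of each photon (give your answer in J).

2.79e-19 J

In SI units: p = 1.739 eV/c = 9.2937e-28 kg·m/s.
For a photon E = pc, so E = 2.786e-19 J.
So E ≈ 2.79e-19 J.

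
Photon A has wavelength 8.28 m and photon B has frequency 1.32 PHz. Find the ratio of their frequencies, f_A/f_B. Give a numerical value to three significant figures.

2.74e-8

f_A = 3.621e7 Hz (from wavelength = 8.28 m, via f = c/λ).
f_B = 1.320e15 Hz (from frequency = 1.32 PHz, via f given directly).
Ratio = 3.621e7 / 1.320e15 = 2.74e-8.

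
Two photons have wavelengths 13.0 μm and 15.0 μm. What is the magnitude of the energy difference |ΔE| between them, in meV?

Using E = hc/λ: E₁ = 1.528e-20 J, E₂ = 1.324e-20 J.
|ΔE| = |1.528e-20 − 1.324e-20| = 2.04e-21 J = 12.7 meV.

12.7 meV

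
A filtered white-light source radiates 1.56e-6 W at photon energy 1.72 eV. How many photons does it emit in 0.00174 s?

Total energy: E_total = P·t = 1.56e-6 × 0.00174 = 2.714e-9 J.
Per-photon energy: E = 2.756e-19 J.
N = E_total / E_photon = 9.85e9.

9.85e9 photons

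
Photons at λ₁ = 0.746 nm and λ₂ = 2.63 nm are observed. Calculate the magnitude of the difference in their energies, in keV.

1.19 keV

Using E = hc/λ: E₁ = 2.663e-16 J, E₂ = 7.553e-17 J.
|ΔE| = |2.663e-16 − 7.553e-17| = 1.91e-16 J = 1.19 keV.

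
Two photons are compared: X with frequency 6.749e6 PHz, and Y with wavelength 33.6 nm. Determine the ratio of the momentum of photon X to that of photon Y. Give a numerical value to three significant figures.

p_X = 1.492e-20 kg·m/s (from frequency = 6.749e6 PHz, via p = hf/c).
p_Y = 1.972e-26 kg·m/s (from wavelength = 33.6 nm, via p = h/λ).
Ratio = 1.492e-20 / 1.972e-26 = 7.56e5.

7.56e5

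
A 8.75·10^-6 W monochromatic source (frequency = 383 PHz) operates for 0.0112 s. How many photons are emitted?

3.86·10^8 photons

Total energy: E_total = P·t = 8.75·10^-6 × 0.0112 = 9.800·10^-8 J.
Per-photon energy: E = 2.538·10^-16 J.
N = E_total / E_photon = 3.86·10^8.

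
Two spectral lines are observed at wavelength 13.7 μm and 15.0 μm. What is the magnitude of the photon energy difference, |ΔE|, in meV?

Using E = hc/λ: E₁ = 1.450e-20 J, E₂ = 1.324e-20 J.
|ΔE| = |1.450e-20 − 1.324e-20| = 1.26e-21 J = 7.84 meV.

7.84 meV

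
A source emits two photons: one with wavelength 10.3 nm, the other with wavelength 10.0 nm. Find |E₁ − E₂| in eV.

Using E = hc/λ: E₁ = 1.929 × 10^-17 J, E₂ = 1.986 × 10^-17 J.
|ΔE| = |1.929 × 10^-17 − 1.986 × 10^-17| = 5.79 × 10^-19 J = 3.61 eV.

3.61 eV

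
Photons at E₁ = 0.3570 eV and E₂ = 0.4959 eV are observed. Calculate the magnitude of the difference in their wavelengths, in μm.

Using λ = hc/E: λ₁ = 3.4729·10^-6 m, λ₂ = 2.5002·10^-6 m.
|Δλ| = |3.4729·10^-6 − 2.5002·10^-6| = 9.73·10^-7 m = 0.973 μm.

0.973 μm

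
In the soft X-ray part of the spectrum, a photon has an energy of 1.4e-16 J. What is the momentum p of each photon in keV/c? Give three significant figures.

0.874 keV/c

Take c = 2.99792458e8 m/s, 1 eV = 1.602176634e-19 J.
For a photon p = E/c, so p = 4.670e-25 kg·m/s.
Converting to keV/c: p = 0.8738 keV/c ≈ 0.874 keV/c.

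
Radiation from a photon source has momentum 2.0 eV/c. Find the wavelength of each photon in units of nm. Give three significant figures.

Use h = 6.62607015 × 10^-34 J·s, c = 2.99792458 × 10^8 m/s, 1 eV = 1.602176634 × 10^-19 J.
In SI units: p = 2.0 eV/c = 1.0689 × 10^-27 kg·m/s.
Apply λ = h/p: λ = 6.199 × 10^-7 m.
Converting to nm: λ = 619.9 nm ≈ 620 nm.

620 nm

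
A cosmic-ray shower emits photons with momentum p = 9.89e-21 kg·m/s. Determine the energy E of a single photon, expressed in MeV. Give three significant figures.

18.5 MeV

(c = 2.99792458e8 m/s, 1 eV = 1.602176634e-19 J.)
Since E = pc for a photon, E = 2.965e-12 J.
Converting to MeV: E = 18.51 MeV ≈ 18.5 MeV.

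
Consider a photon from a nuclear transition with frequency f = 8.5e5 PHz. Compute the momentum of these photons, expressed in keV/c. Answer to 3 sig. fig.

In SI units: f = 8.5e5 PHz = 8.5e20 Hz.
For a photon p = hf/c, so p = 1.879e-21 kg·m/s.
Converting to keV/c: p = 3515 keV/c ≈ 3520 keV/c.

3520 keV/c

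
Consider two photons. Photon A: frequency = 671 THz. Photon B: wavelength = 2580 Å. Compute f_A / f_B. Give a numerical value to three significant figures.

f_A = 6.710e14 Hz (from frequency = 671 THz, via f given directly).
f_B = 1.162e15 Hz (from wavelength = 2580 Å, via f = c/λ).
Ratio = 6.710e14 / 1.162e15 = 0.577.

0.577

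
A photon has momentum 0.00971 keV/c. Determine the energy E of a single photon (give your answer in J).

1.56·10^-18 J

In SI units: p = 0.00971 keV/c = 5.1893·10^-27 kg·m/s.
For a photon E = pc, so E = 1.556·10^-18 J.
So E ≈ 1.56·10^-18 J.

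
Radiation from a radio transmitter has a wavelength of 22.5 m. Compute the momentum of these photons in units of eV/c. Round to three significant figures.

(h = 6.62607015 × 10^-34 J·s, c = 2.99792458 × 10^8 m/s, 1 eV = 1.602176634 × 10^-19 J.)
The photon relation is p = h/λ, giving p = 2.945 × 10^-35 kg·m/s.
Converting to eV/c: p = 5.510 × 10^-8 eV/c ≈ 5.51 × 10^-8 eV/c.

5.51 × 10^-8 eV/c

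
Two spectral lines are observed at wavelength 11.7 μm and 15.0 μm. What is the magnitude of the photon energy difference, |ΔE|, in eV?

0.0233 eV

Using E = hc/λ: E₁ = 1.698 × 10^-20 J, E₂ = 1.324 × 10^-20 J.
|ΔE| = |1.698 × 10^-20 − 1.324 × 10^-20| = 3.74 × 10^-21 J = 0.0233 eV.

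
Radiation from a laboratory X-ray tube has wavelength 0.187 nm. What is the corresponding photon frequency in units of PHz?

1600 PHz

Convert to SI: λ = 0.187 nm = 1.87 × 10^-10 m.
The photon relation is f = c/λ, giving f = 1.603 × 10^18 Hz.
Converting to PHz: f = 1603 PHz ≈ 1600 PHz.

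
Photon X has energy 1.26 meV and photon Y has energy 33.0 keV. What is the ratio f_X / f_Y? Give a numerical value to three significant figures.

3.82 × 10^-8

f_X = 3.047 × 10^11 Hz (from energy = 1.26 meV, via f = E/h).
f_Y = 7.979 × 10^18 Hz (from energy = 33.0 keV, via f = E/h).
Ratio = 3.047 × 10^11 / 7.979 × 10^18 = 3.82 × 10^-8.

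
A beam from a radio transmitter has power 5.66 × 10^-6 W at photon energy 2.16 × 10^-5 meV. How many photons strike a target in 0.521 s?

8.52 × 10^20 photons

Total energy: E_total = P·t = 5.66 × 10^-6 × 0.521 = 2.949 × 10^-6 J.
Per-photon energy: E = 3.461 × 10^-27 J.
N = E_total / E_photon = 8.52 × 10^20.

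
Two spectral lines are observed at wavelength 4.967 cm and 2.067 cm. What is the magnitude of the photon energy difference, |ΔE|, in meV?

0.0350 meV

Using E = hc/λ: E₁ = 3.9993e-24 J, E₂ = 9.6103e-24 J.
|ΔE| = |3.9993e-24 − 9.6103e-24| = 5.61e-24 J = 0.0350 meV.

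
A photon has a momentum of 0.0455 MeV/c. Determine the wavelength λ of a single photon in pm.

Convert to SI: p = 0.0455 MeV/c = 2.4317·10^-23 kg·m/s.
The photon relation is λ = h/p, giving λ = 2.725·10^-11 m.
Converting to pm: λ = 27.25 pm ≈ 27.2 pm.

27.2 pm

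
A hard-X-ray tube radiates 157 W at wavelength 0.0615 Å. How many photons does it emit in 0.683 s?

Total energy: E_total = P·t = 157 × 0.683 = 107.2 J.
Per-photon energy: E = 3.230e-14 J.
N = E_total / E_photon = 3.32e15.

3.32e15 photons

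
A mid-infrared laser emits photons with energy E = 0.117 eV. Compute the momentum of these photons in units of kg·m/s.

6.25·10^-29 kg·m/s

In SI units: E = 0.117 eV = 1.8745·10^-20 J.
Since p = E/c for a photon, p = 6.253·10^-29 kg·m/s.
So p ≈ 6.25·10^-29 kg·m/s.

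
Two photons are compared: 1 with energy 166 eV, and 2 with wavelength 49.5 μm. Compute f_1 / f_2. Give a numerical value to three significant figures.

f_1 = 4.014 × 10^16 Hz (from energy = 166 eV, via f = E/h).
f_2 = 6.056 × 10^12 Hz (from wavelength = 49.5 μm, via f = c/λ).
Ratio = 4.014 × 10^16 / 6.056 × 10^12 = 6630.

6630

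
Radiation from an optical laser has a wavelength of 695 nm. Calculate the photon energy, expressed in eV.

1.78 eV

(h = 6.62607015 × 10^-34 J·s, c = 2.99792458 × 10^8 m/s, 1 eV = 1.602176634 × 10^-19 J.)
In SI units: λ = 695 nm = 6.95 × 10^-7 m.
Since E = hc/λ for a photon, E = 2.858 × 10^-19 J.
Converting to eV: E = 1.784 eV ≈ 1.78 eV.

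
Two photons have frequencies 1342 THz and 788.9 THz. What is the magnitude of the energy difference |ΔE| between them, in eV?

2.29 eV

Using E = hf: E₁ = 8.8922 × 10^-19 J, E₂ = 5.2273 × 10^-19 J.
|ΔE| = |8.8922 × 10^-19 − 5.2273 × 10^-19| = 3.66 × 10^-19 J = 2.29 eV.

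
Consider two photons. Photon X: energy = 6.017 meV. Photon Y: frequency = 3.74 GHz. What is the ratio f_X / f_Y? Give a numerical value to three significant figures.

389

f_X = 1.455·10^12 Hz (from energy = 6.017 meV, via f = E/h).
f_Y = 3.740·10^9 Hz (from frequency = 3.74 GHz, via f given directly).
Ratio = 1.455·10^12 / 3.740·10^9 = 389.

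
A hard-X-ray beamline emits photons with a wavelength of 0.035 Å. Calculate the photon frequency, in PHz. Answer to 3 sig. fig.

Use c = 2.99792458e8 m/s.
Convert to SI: λ = 0.035 Å = 3.5e-12 m.
The photon relation is f = c/λ, giving f = 8.565e19 Hz.
Converting to PHz: f = 85650 PHz ≈ 8.57e4 PHz.

8.57e4 PHz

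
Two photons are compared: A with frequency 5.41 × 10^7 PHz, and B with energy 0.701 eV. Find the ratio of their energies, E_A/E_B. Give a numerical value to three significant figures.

E_A = 3.585 × 10^-11 J (from frequency = 5.41 × 10^7 PHz, via E = hf).
E_B = 1.123 × 10^-19 J (from energy = 0.701 eV, via E given directly).
Ratio = 3.585 × 10^-11 / 1.123 × 10^-19 = 3.19 × 10^8.

3.19 × 10^8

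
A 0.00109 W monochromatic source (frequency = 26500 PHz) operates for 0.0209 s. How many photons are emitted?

1.30e9 photons

Total energy: E_total = P·t = 0.00109 × 0.0209 = 2.278e-5 J.
Per-photon energy: E = 1.756e-14 J.
N = E_total / E_photon = 1.30e9.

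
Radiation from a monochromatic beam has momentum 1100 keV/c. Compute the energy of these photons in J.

1.76 × 10^-13 J

Take c = 2.99792458 × 10^8 m/s, 1 eV = 1.602176634 × 10^-19 J.
First convert: p = 1100 keV/c = 5.8787 × 10^-22 kg·m/s.
Since E = pc for a photon, E = 1.762 × 10^-13 J.
So E ≈ 1.76 × 10^-13 J.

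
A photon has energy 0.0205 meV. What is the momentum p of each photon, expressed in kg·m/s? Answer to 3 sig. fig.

Take c = 2.99792458·10^8 m/s, 1 eV = 1.602176634·10^-19 J.
Convert to SI: E = 0.0205 meV = 3.2845·10^-24 J.
For a photon p = E/c, so p = 1.096·10^-32 kg·m/s.
So p ≈ 1.10·10^-32 kg·m/s.

1.10·10^-32 kg·m/s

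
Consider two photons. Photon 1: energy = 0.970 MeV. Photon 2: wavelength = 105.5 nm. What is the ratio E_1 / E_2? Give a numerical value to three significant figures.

8.25e4

E_1 = 1.554e-13 J (from energy = 0.970 MeV, via E given directly).
E_2 = 1.883e-18 J (from wavelength = 105.5 nm, via E = hc/λ).
Ratio = 1.554e-13 / 1.883e-18 = 8.25e4.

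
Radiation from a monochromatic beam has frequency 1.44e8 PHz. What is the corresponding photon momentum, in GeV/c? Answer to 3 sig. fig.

First convert: f = 1.44e8 PHz = 1.44e23 Hz.
For a photon p = hf/c, so p = 3.183e-19 kg·m/s.
Converting to GeV/c: p = 0.5955 GeV/c ≈ 0.596 GeV/c.

0.596 GeV/c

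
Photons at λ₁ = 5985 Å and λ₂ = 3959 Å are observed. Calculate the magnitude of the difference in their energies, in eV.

Using E = hc/λ: E₁ = 3.3190·10^-19 J, E₂ = 5.0175·10^-19 J.
|ΔE| = |3.3190·10^-19 − 5.0175·10^-19| = 1.70·10^-19 J = 1.06 eV.

1.06 eV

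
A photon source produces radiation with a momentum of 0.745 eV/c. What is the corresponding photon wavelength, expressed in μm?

Use h = 6.62607015 × 10^-34 J·s, c = 2.99792458 × 10^8 m/s, 1 eV = 1.602176634 × 10^-19 J.
First convert: p = 0.745 eV/c = 3.9815 × 10^-28 kg·m/s.
Since λ = h/p for a photon, λ = 1.664 × 10^-6 m.
Converting to μm: λ = 1.664 μm ≈ 1.66 μm.

1.66 μm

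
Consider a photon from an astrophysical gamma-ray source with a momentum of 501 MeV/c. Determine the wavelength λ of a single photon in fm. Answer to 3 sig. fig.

First convert: p = 501 MeV/c = 2.6775e-19 kg·m/s.
Apply λ = h/p: λ = 2.475e-15 m.
Converting to fm: λ = 2.475 fm ≈ 2.47 fm.

2.47 fm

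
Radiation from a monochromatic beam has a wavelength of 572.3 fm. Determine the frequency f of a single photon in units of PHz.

5.24e5 PHz

Convert to SI: λ = 572.3 fm = 5.723e-13 m.
For a photon f = c/λ, so f = 5.238e20 Hz.
Converting to PHz: f = 523800 PHz ≈ 5.24e5 PHz.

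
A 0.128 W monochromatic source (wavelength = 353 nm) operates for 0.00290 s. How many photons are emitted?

6.60e14 photons

Total energy: E_total = P·t = 0.128 × 0.00290 = 3.712e-4 J.
Per-photon energy: E = 5.627e-19 J.
N = E_total / E_photon = 6.60e14.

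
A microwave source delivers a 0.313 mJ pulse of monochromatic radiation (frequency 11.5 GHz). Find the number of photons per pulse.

Per-photon energy: E = 7.620 × 10^-24 J (from frequency = 11.5 GHz).
N = E_total / E_photon = 3.13 × 10^-4 J / 7.620 × 10^-24 J = 4.11 × 10^19.

4.11 × 10^19 photons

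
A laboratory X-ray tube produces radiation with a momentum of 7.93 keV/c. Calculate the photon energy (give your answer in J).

1.27·10^-15 J

(c = 2.99792458·10^8 m/s, 1 eV = 1.602176634·10^-19 J.)
First convert: p = 7.93 keV/c = 4.2380·10^-24 kg·m/s.
The photon relation is E = pc, giving E = 1.271·10^-15 J.
So E ≈ 1.27·10^-15 J.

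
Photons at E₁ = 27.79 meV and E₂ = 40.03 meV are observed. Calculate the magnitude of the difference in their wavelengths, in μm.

13.6 μm

Using λ = hc/E: λ₁ = 4.4615 × 10^-5 m, λ₂ = 3.0973 × 10^-5 m.
|Δλ| = |4.4615 × 10^-5 − 3.0973 × 10^-5| = 1.36 × 10^-5 m = 13.6 μm.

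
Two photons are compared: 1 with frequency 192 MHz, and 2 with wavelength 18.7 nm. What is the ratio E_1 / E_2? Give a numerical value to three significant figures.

E_1 = 1.272e-25 J (from frequency = 192 MHz, via E = hf).
E_2 = 1.062e-17 J (from wavelength = 18.7 nm, via E = hc/λ).
Ratio = 1.272e-25 / 1.062e-17 = 1.20e-8.

1.20e-8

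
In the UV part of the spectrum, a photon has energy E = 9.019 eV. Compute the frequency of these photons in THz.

Take h = 6.62607015 × 10^-34 J·s, 1 eV = 1.602176634 × 10^-19 J.
In SI units: E = 9.019 eV = 1.4450 × 10^-18 J.
For a photon f = E/h, so f = 2.181 × 10^15 Hz.
Converting to THz: f = 2181 THz ≈ 2180 THz.

2180 THz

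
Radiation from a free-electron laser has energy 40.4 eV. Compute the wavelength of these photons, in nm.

30.7 nm

First convert: E = 40.4 eV = 6.4728e-18 J.
For a photon λ = hc/E, so λ = 3.069e-8 m.
Converting to nm: λ = 30.69 nm ≈ 30.7 nm.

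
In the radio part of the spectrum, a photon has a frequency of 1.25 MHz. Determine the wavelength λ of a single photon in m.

240 m

Use c = 2.99792458e8 m/s.
Convert to SI: f = 1.25 MHz = 1.25e6 Hz.
Apply λ = c/f: λ = 239.8 m.
So λ ≈ 240 m.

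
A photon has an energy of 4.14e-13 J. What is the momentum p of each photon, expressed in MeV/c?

Use c = 2.99792458e8 m/s, 1 eV = 1.602176634e-19 J.
The photon relation is p = E/c, giving p = 1.381e-21 kg·m/s.
Converting to MeV/c: p = 2.584 MeV/c ≈ 2.58 MeV/c.

2.58 MeV/c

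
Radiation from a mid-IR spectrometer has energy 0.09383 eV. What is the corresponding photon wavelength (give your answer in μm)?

In SI units: E = 0.09383 eV = 1.5033e-20 J.
Since λ = hc/E for a photon, λ = 1.321e-5 m.
Converting to μm: λ = 13.21 μm ≈ 13.2 μm.

13.2 μm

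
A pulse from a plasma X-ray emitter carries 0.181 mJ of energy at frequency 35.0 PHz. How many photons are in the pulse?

7.80e12 photons

Per-photon energy: E = 2.319e-17 J (from frequency = 35.0 PHz).
N = E_total / E_photon = 1.81e-4 J / 2.319e-17 J = 7.80e12.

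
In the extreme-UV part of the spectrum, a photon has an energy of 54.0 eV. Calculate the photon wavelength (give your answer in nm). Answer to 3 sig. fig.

23.0 nm

First convert: E = 54.0 eV = 8.6518 × 10^-18 J.
Apply λ = hc/E: λ = 2.296 × 10^-8 m.
Converting to nm: λ = 22.96 nm ≈ 23.0 nm.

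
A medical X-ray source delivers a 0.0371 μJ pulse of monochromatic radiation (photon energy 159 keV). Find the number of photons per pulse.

Per-photon energy: E = 2.547e-14 J (from energy = 159 keV).
N = E_total / E_photon = 3.71e-8 J / 2.547e-14 J = 1.46e6.

1.46e6 photons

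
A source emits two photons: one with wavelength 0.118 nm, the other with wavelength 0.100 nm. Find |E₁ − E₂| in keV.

1.89 keV

Using E = hc/λ: E₁ = 1.683e-15 J, E₂ = 1.986e-15 J.
|ΔE| = |1.683e-15 − 1.986e-15| = 3.03e-16 J = 1.89 keV.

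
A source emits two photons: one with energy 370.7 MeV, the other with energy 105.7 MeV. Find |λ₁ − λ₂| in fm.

8.39 fm

Using λ = hc/E: λ₁ = 3.3446e-15 m, λ₂ = 1.1730e-14 m.
|Δλ| = |3.3446e-15 − 1.1730e-14| = 8.39e-15 m = 8.39 fm.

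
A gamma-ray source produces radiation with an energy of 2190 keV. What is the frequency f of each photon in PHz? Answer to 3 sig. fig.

5.30·10^5 PHz

Take h = 6.62607015·10^-34 J·s, 1 eV = 1.602176634·10^-19 J.
In SI units: E = 2190 keV = 3.5088·10^-13 J.
Since f = E/h for a photon, f = 5.295·10^20 Hz.
Converting to PHz: f = 529500 PHz ≈ 5.30·10^5 PHz.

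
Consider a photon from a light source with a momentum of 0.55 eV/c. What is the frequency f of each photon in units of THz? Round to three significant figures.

133 THz

Take h = 6.62607015 × 10^-34 J·s, c = 2.99792458 × 10^8 m/s, 1 eV = 1.602176634 × 10^-19 J.
First convert: p = 0.55 eV/c = 2.9394 × 10^-28 kg·m/s.
Apply f = pc/h: f = 1.330 × 10^14 Hz.
Converting to THz: f = 133.0 THz ≈ 133 THz.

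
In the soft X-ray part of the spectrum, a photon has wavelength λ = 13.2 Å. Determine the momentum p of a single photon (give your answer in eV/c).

In SI units: λ = 13.2 Å = 1.32·10^-9 m.
Apply p = h/λ: p = 5.020·10^-25 kg·m/s.
Converting to eV/c: p = 939.3 eV/c ≈ 939 eV/c.

939 eV/c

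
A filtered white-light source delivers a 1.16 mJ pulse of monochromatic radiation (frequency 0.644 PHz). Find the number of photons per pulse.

2.72e15 photons

Per-photon energy: E = 4.267e-19 J (from frequency = 0.644 PHz).
N = E_total / E_photon = 0.00116 J / 4.267e-19 J = 2.72e15.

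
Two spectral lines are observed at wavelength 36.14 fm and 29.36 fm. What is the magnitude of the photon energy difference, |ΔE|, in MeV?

7.92 MeV

Using E = hc/λ: E₁ = 5.4965 × 10^-12 J, E₂ = 6.7658 × 10^-12 J.
|ΔE| = |5.4965 × 10^-12 − 6.7658 × 10^-12| = 1.27 × 10^-12 J = 7.92 MeV.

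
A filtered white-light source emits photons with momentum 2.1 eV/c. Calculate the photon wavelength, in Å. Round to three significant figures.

First convert: p = 2.1 eV/c = 1.1223 × 10^-27 kg·m/s.
Apply λ = h/p: λ = 5.904 × 10^-7 m.
Converting to Å: λ = 5904 Å ≈ 5900 Å.

5900 Å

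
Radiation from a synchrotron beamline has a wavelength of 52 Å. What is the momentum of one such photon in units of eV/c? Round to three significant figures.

238 eV/c

Take h = 6.62607015·10^-34 J·s, c = 2.99792458·10^8 m/s, 1 eV = 1.602176634·10^-19 J.
In SI units: λ = 52 Å = 5.2·10^-9 m.
Since p = h/λ for a photon, p = 1.274·10^-25 kg·m/s.
Converting to eV/c: p = 238.4 eV/c ≈ 238 eV/c.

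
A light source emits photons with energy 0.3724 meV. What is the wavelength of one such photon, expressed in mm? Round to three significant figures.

Use h = 6.62607015 × 10^-34 J·s, c = 2.99792458 × 10^8 m/s, 1 eV = 1.602176634 × 10^-19 J.
In SI units: E = 0.3724 meV = 5.9665 × 10^-23 J.
The photon relation is λ = hc/E, giving λ = 0.003329 m.
Converting to mm: λ = 3.329 mm ≈ 3.33 mm.

3.33 mm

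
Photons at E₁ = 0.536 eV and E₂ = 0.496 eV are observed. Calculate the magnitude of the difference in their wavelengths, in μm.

Using λ = hc/E: λ₁ = 2.313e-6 m, λ₂ = 2.500e-6 m.
|Δλ| = |2.313e-6 − 2.500e-6| = 1.87e-7 m = 0.187 μm.

0.187 μm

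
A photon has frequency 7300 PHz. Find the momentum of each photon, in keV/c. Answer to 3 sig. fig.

In SI units: f = 7300 PHz = 7.3e18 Hz.
Since p = hf/c for a photon, p = 1.613e-23 kg·m/s.
Converting to keV/c: p = 30.19 keV/c ≈ 30.2 keV/c.

30.2 keV/c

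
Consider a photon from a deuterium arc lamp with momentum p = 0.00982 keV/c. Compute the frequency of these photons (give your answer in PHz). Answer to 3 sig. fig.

2.37 PHz

Convert to SI: p = 0.00982 keV/c = 5.2481e-27 kg·m/s.
Apply f = pc/h: f = 2.374e15 Hz.
Converting to PHz: f = 2.374 PHz ≈ 2.37 PHz.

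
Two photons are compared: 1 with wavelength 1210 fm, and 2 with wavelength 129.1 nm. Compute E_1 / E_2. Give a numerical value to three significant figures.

E_1 = 1.642 × 10^-13 J (from wavelength = 1210 fm, via E = hc/λ).
E_2 = 1.539 × 10^-18 J (from wavelength = 129.1 nm, via E = hc/λ).
Ratio = 1.642 × 10^-13 / 1.539 × 10^-18 = 1.07 × 10^5.

1.07 × 10^5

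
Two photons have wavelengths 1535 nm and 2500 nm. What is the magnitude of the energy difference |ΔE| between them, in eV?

Using E = hc/λ: E₁ = 1.2941 × 10^-19 J, E₂ = 7.9458 × 10^-20 J.
|ΔE| = |1.2941 × 10^-19 − 7.9458 × 10^-20| = 5.00 × 10^-20 J = 0.312 eV.

0.312 eV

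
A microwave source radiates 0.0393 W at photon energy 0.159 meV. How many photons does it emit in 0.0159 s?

Total energy: E_total = P·t = 0.0393 × 0.0159 = 6.249·10^-4 J.
Per-photon energy: E = 2.547·10^-23 J.
N = E_total / E_photon = 2.45·10^19.

2.45·10^19 photons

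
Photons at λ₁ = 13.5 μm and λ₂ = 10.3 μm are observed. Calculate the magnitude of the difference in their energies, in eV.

Using E = hc/λ: E₁ = 1.471 × 10^-20 J, E₂ = 1.929 × 10^-20 J.
|ΔE| = |1.471 × 10^-20 − 1.929 × 10^-20| = 4.57 × 10^-21 J = 0.0285 eV.

0.0285 eV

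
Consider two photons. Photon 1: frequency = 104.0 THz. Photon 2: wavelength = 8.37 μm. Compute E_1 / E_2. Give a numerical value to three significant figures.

E_1 = 6.891·10^-20 J (from frequency = 104.0 THz, via E = hf).
E_2 = 2.373·10^-20 J (from wavelength = 8.37 μm, via E = hc/λ).
Ratio = 6.891·10^-20 / 2.373·10^-20 = 2.90.

2.90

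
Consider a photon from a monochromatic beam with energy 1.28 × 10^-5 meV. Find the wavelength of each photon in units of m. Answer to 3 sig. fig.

96.9 m

(h = 6.62607015 × 10^-34 J·s, c = 2.99792458 × 10^8 m/s, 1 eV = 1.602176634 × 10^-19 J.)
In SI units: E = 1.28 × 10^-5 meV = 2.0508 × 10^-27 J.
The photon relation is λ = hc/E, giving λ = 96.86 m.
So λ ≈ 96.9 m.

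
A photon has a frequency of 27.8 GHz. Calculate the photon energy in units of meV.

0.115 meV

Convert to SI: f = 27.8 GHz = 2.78e10 Hz.
Since E = hf for a photon, E = 1.842e-23 J.
Converting to meV: E = 0.1150 meV ≈ 0.115 meV.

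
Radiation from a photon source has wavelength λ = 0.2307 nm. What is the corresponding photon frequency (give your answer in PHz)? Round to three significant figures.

Take c = 2.99792458·10^8 m/s.
In SI units: λ = 0.2307 nm = 2.307·10^-10 m.
For a photon f = c/λ, so f = 1.299·10^18 Hz.
Converting to PHz: f = 1299 PHz ≈ 1300 PHz.

1300 PHz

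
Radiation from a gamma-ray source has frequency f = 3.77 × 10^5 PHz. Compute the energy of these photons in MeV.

(h = 6.62607015 × 10^-34 J·s, 1 eV = 1.602176634 × 10^-19 J.)
In SI units: f = 3.77 × 10^5 PHz = 3.77 × 10^20 Hz.
The photon relation is E = hf, giving E = 2.498 × 10^-13 J.
Converting to MeV: E = 1.559 MeV ≈ 1.56 MeV.

1.56 MeV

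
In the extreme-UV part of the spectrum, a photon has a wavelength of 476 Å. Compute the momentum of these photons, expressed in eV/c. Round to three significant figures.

26.0 eV/c

Use h = 6.62607015e-34 J·s, c = 2.99792458e8 m/s, 1 eV = 1.602176634e-19 J.
In SI units: λ = 476 Å = 4.76e-8 m.
The photon relation is p = h/λ, giving p = 1.392e-26 kg·m/s.
Converting to eV/c: p = 26.05 eV/c ≈ 26.0 eV/c.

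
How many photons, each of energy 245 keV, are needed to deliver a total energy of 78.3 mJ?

Per-photon energy: E = 3.925 × 10^-14 J (from energy = 245 keV).
N = E_total / E_photon = 0.0783 J / 3.925 × 10^-14 J = 1.99 × 10^12.

1.99 × 10^12 photons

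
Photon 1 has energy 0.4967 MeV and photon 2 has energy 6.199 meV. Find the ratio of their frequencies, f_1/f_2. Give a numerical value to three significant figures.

8.01e7

f_1 = 1.201e20 Hz (from energy = 0.4967 MeV, via f = E/h).
f_2 = 1.499e12 Hz (from energy = 6.199 meV, via f = E/h).
Ratio = 1.201e20 / 1.499e12 = 8.01e7.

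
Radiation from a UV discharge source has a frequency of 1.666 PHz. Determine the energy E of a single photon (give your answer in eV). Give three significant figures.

6.89 eV

First convert: f = 1.666 PHz = 1.666 × 10^15 Hz.
Since E = hf for a photon, E = 1.104 × 10^-18 J.
Converting to eV: E = 6.890 eV ≈ 6.89 eV.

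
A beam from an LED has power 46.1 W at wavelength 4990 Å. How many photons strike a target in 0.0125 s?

1.45 × 10^18 photons

Total energy: E_total = P·t = 46.1 × 0.0125 = 0.5763 J.
Per-photon energy: E = 3.981 × 10^-19 J.
N = E_total / E_photon = 1.45 × 10^18.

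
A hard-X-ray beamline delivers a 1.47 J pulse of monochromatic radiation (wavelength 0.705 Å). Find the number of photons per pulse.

5.22 × 10^14 photons

Per-photon energy: E = 2.818 × 10^-15 J (from wavelength = 0.705 Å).
N = E_total / E_photon = 1.47 J / 2.818 × 10^-15 J = 5.22 × 10^14.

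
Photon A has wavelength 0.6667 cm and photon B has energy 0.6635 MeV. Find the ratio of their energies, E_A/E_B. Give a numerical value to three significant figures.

E_A = 2.980e-23 J (from wavelength = 0.6667 cm, via E = hc/λ).
E_B = 1.063e-13 J (from energy = 0.6635 MeV, via E given directly).
Ratio = 2.980e-23 / 1.063e-13 = 2.80e-10.

2.80e-10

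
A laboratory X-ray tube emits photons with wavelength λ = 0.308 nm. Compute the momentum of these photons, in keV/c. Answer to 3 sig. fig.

4.03 keV/c

Convert to SI: λ = 0.308 nm = 3.08·10^-10 m.
For a photon p = h/λ, so p = 2.151·10^-24 kg·m/s.
Converting to keV/c: p = 4.025 keV/c ≈ 4.03 keV/c.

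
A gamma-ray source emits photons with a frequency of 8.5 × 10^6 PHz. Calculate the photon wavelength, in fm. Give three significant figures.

In SI units: f = 8.5 × 10^6 PHz = 8.5 × 10^21 Hz.
For a photon λ = c/f, so λ = 3.527 × 10^-14 m.
Converting to fm: λ = 35.27 fm ≈ 35.3 fm.

35.3 fm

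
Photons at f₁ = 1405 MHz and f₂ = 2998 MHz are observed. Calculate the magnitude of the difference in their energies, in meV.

6.59·10^-3 meV

Using E = hf: E₁ = 9.3096·10^-25 J, E₂ = 1.9865·10^-24 J.
|ΔE| = |9.3096·10^-25 − 1.9865·10^-24| = 1.06·10^-24 J = 6.59·10^-3 meV.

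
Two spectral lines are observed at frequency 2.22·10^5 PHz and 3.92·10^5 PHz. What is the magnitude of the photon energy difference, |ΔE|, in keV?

703 keV

Using E = hf: E₁ = 1.471·10^-13 J, E₂ = 2.597·10^-13 J.
|ΔE| = |1.471·10^-13 − 2.597·10^-13| = 1.13·10^-13 J = 703 keV.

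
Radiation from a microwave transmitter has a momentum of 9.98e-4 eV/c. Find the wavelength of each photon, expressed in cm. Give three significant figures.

First convert: p = 9.98e-4 eV/c = 5.3336e-31 kg·m/s.
For a photon λ = h/p, so λ = 0.001242 m.
Converting to cm: λ = 0.1242 cm ≈ 0.124 cm.

0.124 cm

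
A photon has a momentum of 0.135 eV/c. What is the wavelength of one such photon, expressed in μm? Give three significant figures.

9.18 μm

In SI units: p = 0.135 eV/c = 7.2148e-29 kg·m/s.
Since λ = h/p for a photon, λ = 9.184e-6 m.
Converting to μm: λ = 9.184 μm ≈ 9.18 μm.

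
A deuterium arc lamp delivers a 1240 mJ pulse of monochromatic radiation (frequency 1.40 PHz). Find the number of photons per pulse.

Per-photon energy: E = 9.276 × 10^-19 J (from frequency = 1.40 PHz).
N = E_total / E_photon = 1.24 J / 9.276 × 10^-19 J = 1.34 × 10^18.

1.34 × 10^18 photons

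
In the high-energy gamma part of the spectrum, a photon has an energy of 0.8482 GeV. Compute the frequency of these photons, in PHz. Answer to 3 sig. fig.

2.05 × 10^8 PHz

Take h = 6.62607015 × 10^-34 J·s, 1 eV = 1.602176634 × 10^-19 J.
Convert to SI: E = 0.8482 GeV = 1.3590 × 10^-10 J.
The photon relation is f = E/h, giving f = 2.051 × 10^23 Hz.
Converting to PHz: f = 2.051 × 10^8 PHz ≈ 2.05 × 10^8 PHz.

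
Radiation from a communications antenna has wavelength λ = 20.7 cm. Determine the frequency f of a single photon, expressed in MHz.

1450 MHz

(c = 2.99792458 × 10^8 m/s.)
Convert to SI: λ = 20.7 cm = 0.207 m.
The photon relation is f = c/λ, giving f = 1.448 × 10^9 Hz.
Converting to MHz: f = 1448 MHz ≈ 1450 MHz.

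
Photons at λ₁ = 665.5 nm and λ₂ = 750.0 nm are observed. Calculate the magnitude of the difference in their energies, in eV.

Using E = hc/λ: E₁ = 2.9849 × 10^-19 J, E₂ = 2.6486 × 10^-19 J.
|ΔE| = |2.9849 × 10^-19 − 2.6486 × 10^-19| = 3.36 × 10^-20 J = 0.210 eV.

0.210 eV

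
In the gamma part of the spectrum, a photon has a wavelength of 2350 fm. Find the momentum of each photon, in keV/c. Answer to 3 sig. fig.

528 keV/c

Take h = 6.62607015e-34 J·s, c = 2.99792458e8 m/s, 1 eV = 1.602176634e-19 J.
First convert: λ = 2350 fm = 2.35e-12 m.
Since p = h/λ for a photon, p = 2.820e-22 kg·m/s.
Converting to keV/c: p = 527.6 keV/c ≈ 528 keV/c.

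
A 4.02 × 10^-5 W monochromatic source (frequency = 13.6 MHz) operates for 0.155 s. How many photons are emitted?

6.91 × 10^20 photons

Total energy: E_total = P·t = 4.02 × 10^-5 × 0.155 = 6.231 × 10^-6 J.
Per-photon energy: E = 9.011 × 10^-27 J.
N = E_total / E_photon = 6.91 × 10^20.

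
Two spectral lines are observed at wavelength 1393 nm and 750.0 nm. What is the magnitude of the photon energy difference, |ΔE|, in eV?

0.763 eV

Using E = hc/λ: E₁ = 1.4260·10^-19 J, E₂ = 2.6486·10^-19 J.
|ΔE| = |1.4260·10^-19 − 2.6486·10^-19| = 1.22·10^-19 J = 0.763 eV.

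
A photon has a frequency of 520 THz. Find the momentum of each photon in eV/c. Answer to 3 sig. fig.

In SI units: f = 520 THz = 5.2e14 Hz.
The photon relation is p = hf/c, giving p = 1.149e-27 kg·m/s.
Converting to eV/c: p = 2.151 eV/c ≈ 2.15 eV/c.

2.15 eV/c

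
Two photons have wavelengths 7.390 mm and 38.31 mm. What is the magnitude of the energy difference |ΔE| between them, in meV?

Using E = hc/λ: E₁ = 2.6880·10^-23 J, E₂ = 5.1852·10^-24 J.
|ΔE| = |2.6880·10^-23 − 5.1852·10^-24| = 2.17·10^-23 J = 0.135 meV.

0.135 meV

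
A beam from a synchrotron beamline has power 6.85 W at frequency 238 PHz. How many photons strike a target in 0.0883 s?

Total energy: E_total = P·t = 6.85 × 0.0883 = 0.6049 J.
Per-photon energy: E = 1.577e-16 J.
N = E_total / E_photon = 3.84e15.

3.84e15 photons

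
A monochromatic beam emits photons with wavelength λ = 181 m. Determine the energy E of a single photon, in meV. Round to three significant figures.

Take h = 6.62607015e-34 J·s, c = 2.99792458e8 m/s, 1 eV = 1.602176634e-19 J.
The photon relation is E = hc/λ, giving E = 1.097e-27 J.
Converting to meV: E = 6.850e-6 meV ≈ 6.85e-6 meV.

6.85e-6 meV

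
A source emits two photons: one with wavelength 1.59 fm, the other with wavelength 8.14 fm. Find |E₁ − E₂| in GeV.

0.627 GeV

Using E = hc/λ: E₁ = 1.249e-10 J, E₂ = 2.440e-11 J.
|ΔE| = |1.249e-10 − 2.440e-11| = 1.01e-10 J = 0.627 GeV.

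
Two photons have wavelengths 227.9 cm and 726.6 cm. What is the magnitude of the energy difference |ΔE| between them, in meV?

3.73 × 10^-4 meV

Using E = hc/λ: E₁ = 8.7163 × 10^-26 J, E₂ = 2.7339 × 10^-26 J.
|ΔE| = |8.7163 × 10^-26 − 2.7339 × 10^-26| = 5.98 × 10^-26 J = 3.73 × 10^-4 meV.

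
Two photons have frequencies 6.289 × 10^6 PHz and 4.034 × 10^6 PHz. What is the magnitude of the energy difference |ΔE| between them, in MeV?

9.33 MeV

Using E = hf: E₁ = 4.1671 × 10^-12 J, E₂ = 2.6730 × 10^-12 J.
|ΔE| = |4.1671 × 10^-12 − 2.6730 × 10^-12| = 1.49 × 10^-12 J = 9.33 MeV.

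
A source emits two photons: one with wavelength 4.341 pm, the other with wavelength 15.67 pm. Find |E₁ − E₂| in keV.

Using E = hc/λ: E₁ = 4.5760·10^-14 J, E₂ = 1.2677·10^-14 J.
|ΔE| = |4.5760·10^-14 − 1.2677·10^-14| = 3.31·10^-14 J = 206 keV.

206 keV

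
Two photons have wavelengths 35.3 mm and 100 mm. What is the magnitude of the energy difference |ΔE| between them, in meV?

0.0227 meV

Using E = hc/λ: E₁ = 5.627e-24 J, E₂ = 1.986e-24 J.
|ΔE| = |5.627e-24 − 1.986e-24| = 3.64e-24 J = 0.0227 meV.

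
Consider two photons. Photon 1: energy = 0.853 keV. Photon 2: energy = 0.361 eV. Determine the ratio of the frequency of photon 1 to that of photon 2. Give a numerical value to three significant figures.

2360

f_1 = 2.063e17 Hz (from energy = 0.853 keV, via f = E/h).
f_2 = 8.729e13 Hz (from energy = 0.361 eV, via f = E/h).
Ratio = 2.063e17 / 8.729e13 = 2360.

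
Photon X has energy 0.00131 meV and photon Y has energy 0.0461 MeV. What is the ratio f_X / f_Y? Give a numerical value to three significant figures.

f_X = 3.168 × 10^8 Hz (from energy = 0.00131 meV, via f = E/h).
f_Y = 1.115 × 10^19 Hz (from energy = 0.0461 MeV, via f = E/h).
Ratio = 3.168 × 10^8 / 1.115 × 10^19 = 2.84 × 10^-11.

2.84 × 10^-11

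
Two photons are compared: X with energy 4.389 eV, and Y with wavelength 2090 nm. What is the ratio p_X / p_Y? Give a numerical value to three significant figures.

p_X = 2.346e-27 kg·m/s (from energy = 4.389 eV, via p = E/c).
p_Y = 3.170e-28 kg·m/s (from wavelength = 2090 nm, via p = h/λ).
Ratio = 2.346e-27 / 3.170e-28 = 7.40.

7.40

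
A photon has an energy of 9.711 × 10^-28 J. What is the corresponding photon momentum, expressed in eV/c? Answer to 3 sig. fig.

6.06 × 10^-9 eV/c

Use c = 2.99792458 × 10^8 m/s, 1 eV = 1.602176634 × 10^-19 J.
Apply p = E/c: p = 3.239 × 10^-36 kg·m/s.
Converting to eV/c: p = 6.061 × 10^-9 eV/c ≈ 6.06 × 10^-9 eV/c.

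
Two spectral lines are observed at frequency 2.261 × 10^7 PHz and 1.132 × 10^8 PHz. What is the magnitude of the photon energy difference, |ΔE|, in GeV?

0.375 GeV

Using E = hf: E₁ = 1.4982 × 10^-11 J, E₂ = 7.5007 × 10^-11 J.
|ΔE| = |1.4982 × 10^-11 − 7.5007 × 10^-11| = 6.00 × 10^-11 J = 0.375 GeV.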